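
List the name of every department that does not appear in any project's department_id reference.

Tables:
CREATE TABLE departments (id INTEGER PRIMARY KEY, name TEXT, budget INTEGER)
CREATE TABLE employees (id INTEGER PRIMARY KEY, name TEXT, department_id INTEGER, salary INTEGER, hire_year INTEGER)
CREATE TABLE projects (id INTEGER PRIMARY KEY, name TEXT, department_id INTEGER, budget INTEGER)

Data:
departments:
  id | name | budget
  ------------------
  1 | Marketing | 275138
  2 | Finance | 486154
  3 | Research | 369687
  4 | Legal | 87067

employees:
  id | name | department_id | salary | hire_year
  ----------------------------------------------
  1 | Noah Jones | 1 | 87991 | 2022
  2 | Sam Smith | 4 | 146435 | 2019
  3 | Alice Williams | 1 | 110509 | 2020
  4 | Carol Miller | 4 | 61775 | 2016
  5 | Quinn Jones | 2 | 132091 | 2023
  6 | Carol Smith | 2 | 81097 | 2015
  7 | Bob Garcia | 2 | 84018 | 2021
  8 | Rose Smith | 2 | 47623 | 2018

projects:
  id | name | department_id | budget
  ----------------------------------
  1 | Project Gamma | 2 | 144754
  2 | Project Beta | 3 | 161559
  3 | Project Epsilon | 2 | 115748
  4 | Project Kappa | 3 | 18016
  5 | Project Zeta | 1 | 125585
SELECT p.name FROM departments p LEFT JOIN projects c ON c.department_id = p.id WHERE c.id IS NULL

Execution result:
Legal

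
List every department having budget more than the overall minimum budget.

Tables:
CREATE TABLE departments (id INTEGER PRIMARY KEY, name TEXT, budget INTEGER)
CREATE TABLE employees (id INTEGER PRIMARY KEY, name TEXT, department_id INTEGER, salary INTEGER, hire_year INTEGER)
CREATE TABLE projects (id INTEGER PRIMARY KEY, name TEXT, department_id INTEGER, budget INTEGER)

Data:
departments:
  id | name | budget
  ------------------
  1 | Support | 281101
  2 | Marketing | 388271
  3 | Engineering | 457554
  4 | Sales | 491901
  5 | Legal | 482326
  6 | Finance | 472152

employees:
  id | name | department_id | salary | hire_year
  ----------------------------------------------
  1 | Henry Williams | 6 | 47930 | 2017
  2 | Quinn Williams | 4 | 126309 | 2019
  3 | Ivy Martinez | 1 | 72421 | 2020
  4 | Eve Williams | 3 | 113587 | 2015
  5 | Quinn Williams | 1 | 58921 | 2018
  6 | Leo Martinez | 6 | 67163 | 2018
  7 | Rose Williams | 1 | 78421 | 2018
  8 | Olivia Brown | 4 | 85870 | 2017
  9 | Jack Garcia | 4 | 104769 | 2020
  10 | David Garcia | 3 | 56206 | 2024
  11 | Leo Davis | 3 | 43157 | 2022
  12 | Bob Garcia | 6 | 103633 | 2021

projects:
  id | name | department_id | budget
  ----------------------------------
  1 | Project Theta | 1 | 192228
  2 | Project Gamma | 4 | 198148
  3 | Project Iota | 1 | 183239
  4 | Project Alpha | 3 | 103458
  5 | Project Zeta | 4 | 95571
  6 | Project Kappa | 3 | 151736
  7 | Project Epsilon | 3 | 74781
SELECT name, budget FROM departments WHERE budget > (SELECT MIN(budget) FROM departments)

Execution result:
name | budget
Marketing | 388271
Engineering | 457554
Sales | 491901
Legal | 482326
Finance | 472152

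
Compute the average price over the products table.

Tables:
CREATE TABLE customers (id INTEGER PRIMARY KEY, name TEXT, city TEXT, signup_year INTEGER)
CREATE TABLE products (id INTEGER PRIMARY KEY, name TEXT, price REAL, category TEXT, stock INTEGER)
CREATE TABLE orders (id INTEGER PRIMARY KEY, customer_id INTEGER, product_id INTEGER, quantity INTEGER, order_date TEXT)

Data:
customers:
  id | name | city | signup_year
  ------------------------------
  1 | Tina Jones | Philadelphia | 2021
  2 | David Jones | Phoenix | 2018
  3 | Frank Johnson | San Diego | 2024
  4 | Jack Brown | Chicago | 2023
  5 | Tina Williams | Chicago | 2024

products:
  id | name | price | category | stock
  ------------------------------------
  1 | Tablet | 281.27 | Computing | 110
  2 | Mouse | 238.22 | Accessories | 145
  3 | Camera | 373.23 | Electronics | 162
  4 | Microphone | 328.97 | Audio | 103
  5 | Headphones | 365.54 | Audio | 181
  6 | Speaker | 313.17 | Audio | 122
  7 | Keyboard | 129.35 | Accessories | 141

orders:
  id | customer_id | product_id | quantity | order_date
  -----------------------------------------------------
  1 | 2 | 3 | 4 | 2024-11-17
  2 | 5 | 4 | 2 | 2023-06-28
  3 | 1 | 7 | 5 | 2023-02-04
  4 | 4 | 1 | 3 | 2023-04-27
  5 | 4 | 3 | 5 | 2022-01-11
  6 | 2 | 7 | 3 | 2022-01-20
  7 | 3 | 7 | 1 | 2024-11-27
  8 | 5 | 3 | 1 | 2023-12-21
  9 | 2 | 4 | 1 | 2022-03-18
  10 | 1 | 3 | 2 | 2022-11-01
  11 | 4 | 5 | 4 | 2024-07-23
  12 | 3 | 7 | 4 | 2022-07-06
SELECT AVG(price) FROM products

Execution result:
289.96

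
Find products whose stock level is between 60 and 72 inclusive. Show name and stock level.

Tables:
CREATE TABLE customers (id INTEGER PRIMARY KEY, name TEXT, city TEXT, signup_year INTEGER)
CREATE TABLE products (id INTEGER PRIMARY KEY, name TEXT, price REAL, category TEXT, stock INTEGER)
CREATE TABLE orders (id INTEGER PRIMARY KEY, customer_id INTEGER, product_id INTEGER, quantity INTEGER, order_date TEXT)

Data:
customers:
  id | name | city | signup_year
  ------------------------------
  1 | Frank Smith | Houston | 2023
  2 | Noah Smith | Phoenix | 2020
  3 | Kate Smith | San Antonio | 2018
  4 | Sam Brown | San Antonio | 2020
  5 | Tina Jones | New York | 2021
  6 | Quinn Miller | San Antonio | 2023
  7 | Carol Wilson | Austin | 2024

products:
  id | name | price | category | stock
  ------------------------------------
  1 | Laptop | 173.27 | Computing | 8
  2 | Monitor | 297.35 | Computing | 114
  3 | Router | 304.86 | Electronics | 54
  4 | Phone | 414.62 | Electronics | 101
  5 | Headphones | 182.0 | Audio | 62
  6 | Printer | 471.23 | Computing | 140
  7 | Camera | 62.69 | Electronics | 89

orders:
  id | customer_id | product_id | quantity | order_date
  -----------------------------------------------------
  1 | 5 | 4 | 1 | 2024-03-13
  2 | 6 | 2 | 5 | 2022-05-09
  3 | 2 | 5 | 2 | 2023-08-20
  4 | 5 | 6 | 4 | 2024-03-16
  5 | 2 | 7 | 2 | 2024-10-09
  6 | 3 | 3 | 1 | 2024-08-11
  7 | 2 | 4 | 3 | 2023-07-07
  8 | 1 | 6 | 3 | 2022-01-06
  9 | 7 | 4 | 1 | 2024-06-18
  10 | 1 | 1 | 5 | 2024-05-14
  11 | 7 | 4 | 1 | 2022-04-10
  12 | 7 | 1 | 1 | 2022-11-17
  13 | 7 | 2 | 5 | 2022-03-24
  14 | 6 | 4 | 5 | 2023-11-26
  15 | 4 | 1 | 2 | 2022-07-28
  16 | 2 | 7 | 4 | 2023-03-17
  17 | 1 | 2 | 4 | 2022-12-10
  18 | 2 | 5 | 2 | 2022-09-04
SELECT name, stock FROM products WHERE stock BETWEEN 60 AND 72

Execution result:
name | stock
Headphones | 62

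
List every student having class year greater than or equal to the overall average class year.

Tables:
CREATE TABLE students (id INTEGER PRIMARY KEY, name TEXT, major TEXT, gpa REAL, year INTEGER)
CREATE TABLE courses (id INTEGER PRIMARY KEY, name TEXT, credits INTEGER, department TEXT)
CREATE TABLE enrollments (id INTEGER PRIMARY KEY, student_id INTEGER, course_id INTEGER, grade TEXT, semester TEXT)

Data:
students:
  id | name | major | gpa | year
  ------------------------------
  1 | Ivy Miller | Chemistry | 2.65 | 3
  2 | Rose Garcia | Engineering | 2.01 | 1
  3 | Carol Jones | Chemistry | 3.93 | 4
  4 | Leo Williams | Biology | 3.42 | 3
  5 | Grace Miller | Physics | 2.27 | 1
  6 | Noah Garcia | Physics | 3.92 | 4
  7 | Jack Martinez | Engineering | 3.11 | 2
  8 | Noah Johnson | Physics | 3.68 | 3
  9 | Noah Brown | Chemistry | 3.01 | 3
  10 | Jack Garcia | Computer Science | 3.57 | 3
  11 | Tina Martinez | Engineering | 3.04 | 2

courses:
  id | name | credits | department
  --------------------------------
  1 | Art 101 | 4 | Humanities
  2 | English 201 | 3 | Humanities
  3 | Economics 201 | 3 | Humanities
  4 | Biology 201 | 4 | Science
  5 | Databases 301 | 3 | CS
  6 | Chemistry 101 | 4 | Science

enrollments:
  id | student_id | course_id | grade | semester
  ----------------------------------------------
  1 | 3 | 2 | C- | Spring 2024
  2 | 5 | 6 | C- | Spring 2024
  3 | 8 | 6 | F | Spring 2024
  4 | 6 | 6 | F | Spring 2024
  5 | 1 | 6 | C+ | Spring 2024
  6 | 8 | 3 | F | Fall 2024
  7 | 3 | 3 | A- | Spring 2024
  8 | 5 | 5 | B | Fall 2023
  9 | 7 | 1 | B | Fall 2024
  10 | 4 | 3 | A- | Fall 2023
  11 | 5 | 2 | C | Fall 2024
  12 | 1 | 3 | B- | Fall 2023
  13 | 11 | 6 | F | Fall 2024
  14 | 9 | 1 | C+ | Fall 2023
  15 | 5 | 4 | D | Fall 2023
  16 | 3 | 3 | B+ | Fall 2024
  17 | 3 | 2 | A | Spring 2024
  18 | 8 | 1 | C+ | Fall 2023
SELECT name, year FROM students WHERE year >= (SELECT AVG(year) FROM students)

Execution result:
name | year
Ivy Miller | 3
Carol Jones | 4
Leo Williams | 3
Noah Garcia | 4
Noah Johnson | 3
Noah Brown | 3
Jack Garcia | 3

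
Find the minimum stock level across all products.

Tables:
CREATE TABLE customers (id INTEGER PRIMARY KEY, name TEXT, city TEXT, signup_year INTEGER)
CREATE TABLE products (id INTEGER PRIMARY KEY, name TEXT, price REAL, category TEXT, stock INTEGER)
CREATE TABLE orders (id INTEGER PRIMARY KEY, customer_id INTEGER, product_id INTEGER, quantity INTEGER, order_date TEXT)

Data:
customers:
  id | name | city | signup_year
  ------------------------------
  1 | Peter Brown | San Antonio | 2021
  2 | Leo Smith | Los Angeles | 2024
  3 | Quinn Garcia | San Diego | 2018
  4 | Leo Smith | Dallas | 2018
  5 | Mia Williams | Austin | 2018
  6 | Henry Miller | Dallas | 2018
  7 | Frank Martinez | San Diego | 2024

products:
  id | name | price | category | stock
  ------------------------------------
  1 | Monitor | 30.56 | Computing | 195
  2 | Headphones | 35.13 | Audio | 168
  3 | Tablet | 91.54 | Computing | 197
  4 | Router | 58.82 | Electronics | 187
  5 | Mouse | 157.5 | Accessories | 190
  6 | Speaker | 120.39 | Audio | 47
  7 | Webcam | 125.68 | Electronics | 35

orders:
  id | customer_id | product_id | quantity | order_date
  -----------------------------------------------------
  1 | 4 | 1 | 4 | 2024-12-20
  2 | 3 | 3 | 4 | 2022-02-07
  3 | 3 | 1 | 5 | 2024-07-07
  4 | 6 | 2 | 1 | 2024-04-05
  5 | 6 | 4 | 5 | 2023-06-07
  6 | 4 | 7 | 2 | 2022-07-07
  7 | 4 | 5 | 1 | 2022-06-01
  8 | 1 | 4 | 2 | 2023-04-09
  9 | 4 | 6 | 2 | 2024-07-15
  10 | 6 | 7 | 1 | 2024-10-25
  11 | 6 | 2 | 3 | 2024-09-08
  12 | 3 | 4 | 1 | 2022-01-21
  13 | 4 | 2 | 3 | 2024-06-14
SELECT MIN(stock) FROM products

Execution result:
35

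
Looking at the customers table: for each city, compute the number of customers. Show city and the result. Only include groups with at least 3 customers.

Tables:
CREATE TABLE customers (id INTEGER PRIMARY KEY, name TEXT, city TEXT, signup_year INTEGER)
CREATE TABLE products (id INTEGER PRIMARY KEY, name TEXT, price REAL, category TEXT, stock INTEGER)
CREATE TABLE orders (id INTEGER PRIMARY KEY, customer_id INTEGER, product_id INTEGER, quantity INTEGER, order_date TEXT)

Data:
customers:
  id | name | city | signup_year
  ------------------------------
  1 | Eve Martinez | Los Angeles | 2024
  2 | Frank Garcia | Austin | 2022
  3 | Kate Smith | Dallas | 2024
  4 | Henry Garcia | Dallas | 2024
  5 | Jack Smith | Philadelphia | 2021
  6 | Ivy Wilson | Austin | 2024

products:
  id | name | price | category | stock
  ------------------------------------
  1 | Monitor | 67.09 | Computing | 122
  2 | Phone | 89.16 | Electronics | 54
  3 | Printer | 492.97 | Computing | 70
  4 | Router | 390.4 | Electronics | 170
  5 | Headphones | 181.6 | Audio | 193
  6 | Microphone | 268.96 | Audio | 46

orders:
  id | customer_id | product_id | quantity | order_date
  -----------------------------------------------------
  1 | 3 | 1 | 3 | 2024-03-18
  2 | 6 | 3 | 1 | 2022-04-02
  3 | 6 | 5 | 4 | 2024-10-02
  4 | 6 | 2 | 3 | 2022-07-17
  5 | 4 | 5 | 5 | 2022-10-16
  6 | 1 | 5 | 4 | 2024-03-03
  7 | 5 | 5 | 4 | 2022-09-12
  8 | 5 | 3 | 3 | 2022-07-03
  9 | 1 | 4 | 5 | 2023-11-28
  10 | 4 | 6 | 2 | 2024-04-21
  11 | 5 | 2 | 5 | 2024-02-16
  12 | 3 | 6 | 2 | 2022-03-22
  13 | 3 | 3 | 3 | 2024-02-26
SELECT city, COUNT(*) AS n FROM customers GROUP BY city HAVING COUNT(*) >= 3

Execution result:
(no rows)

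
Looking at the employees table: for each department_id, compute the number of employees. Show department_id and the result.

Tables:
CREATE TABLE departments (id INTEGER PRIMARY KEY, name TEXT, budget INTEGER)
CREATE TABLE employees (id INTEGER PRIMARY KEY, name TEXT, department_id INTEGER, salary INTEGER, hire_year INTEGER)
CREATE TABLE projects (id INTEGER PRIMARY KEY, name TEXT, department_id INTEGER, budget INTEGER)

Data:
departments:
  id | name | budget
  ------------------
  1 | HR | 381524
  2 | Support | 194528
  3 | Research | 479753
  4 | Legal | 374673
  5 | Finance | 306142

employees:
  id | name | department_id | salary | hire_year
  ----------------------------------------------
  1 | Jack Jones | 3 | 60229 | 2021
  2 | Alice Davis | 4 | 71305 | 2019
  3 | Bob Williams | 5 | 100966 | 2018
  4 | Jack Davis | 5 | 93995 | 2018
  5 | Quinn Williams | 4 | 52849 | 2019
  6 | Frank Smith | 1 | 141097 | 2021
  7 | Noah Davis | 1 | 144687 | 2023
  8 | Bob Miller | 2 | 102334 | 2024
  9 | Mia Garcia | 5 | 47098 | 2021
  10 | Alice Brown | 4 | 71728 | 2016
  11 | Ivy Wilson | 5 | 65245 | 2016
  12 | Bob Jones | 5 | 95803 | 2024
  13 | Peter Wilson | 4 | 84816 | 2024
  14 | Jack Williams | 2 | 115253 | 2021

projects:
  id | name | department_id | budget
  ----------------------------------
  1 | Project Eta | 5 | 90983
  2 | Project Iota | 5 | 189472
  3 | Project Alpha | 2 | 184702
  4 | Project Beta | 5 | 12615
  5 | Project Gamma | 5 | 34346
SELECT department_id, COUNT(*) AS n FROM employees GROUP BY department_id

Execution result:
department_id | n
1 | 2
2 | 2
3 | 1
4 | 4
5 | 5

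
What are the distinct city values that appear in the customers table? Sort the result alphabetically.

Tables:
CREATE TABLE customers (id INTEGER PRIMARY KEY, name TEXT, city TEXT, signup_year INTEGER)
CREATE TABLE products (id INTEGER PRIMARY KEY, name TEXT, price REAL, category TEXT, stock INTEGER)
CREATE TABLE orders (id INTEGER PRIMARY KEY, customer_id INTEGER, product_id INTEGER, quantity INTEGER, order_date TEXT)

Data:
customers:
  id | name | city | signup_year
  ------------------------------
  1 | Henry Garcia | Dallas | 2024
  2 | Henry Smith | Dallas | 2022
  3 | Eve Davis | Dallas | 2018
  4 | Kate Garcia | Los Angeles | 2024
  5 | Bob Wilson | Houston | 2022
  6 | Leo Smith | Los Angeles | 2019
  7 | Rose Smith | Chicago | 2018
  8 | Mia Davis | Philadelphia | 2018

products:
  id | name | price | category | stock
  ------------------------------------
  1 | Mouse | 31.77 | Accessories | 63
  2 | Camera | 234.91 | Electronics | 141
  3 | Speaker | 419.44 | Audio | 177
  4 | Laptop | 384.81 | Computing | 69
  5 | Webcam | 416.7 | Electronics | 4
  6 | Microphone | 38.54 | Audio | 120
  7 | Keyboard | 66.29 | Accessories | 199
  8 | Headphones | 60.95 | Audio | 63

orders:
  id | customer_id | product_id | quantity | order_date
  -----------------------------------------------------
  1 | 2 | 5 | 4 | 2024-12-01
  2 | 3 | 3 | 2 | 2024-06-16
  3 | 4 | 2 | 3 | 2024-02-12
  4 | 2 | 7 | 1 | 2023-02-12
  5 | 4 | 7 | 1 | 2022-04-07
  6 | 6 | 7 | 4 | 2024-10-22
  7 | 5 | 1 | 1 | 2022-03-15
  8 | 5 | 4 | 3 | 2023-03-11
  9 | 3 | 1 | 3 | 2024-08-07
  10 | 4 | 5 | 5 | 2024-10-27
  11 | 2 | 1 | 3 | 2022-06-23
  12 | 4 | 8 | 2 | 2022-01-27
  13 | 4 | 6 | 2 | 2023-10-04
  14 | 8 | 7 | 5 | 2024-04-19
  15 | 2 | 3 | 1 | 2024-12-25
SELECT DISTINCT city FROM customers ORDER BY city

Execution result:
city
Chicago
Dallas
Houston
Los Angeles
Philadelphia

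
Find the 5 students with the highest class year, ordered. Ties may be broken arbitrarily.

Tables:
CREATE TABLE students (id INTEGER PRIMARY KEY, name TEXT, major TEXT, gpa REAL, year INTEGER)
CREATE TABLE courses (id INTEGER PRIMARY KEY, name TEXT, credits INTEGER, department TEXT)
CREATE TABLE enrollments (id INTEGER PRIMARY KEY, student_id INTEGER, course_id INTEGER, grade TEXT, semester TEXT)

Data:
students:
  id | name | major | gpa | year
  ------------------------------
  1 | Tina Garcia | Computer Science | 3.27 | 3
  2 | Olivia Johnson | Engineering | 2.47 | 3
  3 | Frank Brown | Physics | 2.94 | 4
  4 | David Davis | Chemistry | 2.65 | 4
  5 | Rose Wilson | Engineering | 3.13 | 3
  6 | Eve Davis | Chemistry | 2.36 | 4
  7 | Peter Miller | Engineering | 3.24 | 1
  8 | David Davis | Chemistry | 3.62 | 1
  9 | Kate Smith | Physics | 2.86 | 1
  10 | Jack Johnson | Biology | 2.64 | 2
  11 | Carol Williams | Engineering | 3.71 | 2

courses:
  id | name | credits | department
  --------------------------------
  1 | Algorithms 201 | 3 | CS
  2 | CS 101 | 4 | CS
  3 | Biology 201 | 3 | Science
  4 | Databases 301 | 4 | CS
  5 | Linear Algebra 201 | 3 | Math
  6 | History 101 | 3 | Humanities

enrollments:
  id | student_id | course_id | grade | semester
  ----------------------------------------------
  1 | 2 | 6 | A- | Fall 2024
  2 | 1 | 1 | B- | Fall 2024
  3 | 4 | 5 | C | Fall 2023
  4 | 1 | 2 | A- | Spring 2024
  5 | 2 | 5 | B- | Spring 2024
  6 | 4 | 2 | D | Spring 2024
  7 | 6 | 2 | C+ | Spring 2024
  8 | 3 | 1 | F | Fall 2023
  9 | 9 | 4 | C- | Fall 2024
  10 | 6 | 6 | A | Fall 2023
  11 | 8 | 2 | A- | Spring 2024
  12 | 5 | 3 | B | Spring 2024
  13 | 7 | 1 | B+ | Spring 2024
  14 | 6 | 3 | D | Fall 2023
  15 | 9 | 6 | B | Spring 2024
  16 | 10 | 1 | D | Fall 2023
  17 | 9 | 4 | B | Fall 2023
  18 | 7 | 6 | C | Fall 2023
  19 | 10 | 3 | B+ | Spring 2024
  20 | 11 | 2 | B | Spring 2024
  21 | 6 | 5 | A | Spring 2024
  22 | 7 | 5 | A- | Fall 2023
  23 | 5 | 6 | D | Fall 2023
SELECT name, year FROM students ORDER BY year DESC LIMIT 5

Execution result:
name | year
Frank Brown | 4
David Davis | 4
Eve Davis | 4
Tina Garcia | 3
Olivia Johnson | 3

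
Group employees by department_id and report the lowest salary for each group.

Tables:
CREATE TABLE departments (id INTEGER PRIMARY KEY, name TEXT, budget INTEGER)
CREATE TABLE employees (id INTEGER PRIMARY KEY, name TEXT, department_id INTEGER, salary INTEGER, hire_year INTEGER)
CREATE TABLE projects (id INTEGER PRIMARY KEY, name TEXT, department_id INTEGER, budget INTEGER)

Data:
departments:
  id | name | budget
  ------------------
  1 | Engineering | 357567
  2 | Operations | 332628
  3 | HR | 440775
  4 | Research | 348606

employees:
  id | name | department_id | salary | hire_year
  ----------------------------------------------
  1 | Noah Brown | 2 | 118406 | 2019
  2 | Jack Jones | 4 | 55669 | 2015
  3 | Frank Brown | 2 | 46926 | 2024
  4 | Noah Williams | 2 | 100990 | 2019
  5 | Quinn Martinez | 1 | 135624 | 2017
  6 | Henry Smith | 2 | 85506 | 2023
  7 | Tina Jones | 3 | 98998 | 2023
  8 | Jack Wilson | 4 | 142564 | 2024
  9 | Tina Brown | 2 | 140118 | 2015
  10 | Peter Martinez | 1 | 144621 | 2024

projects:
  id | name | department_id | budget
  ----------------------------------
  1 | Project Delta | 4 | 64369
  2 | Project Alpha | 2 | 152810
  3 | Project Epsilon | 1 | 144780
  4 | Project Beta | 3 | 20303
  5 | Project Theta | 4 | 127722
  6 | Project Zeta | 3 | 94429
SELECT department_id, MIN(salary) AS min_salary FROM employees GROUP BY department_id

Execution result:
department_id | min_salary
1 | 135624
2 | 46926
3 | 98998
4 | 55669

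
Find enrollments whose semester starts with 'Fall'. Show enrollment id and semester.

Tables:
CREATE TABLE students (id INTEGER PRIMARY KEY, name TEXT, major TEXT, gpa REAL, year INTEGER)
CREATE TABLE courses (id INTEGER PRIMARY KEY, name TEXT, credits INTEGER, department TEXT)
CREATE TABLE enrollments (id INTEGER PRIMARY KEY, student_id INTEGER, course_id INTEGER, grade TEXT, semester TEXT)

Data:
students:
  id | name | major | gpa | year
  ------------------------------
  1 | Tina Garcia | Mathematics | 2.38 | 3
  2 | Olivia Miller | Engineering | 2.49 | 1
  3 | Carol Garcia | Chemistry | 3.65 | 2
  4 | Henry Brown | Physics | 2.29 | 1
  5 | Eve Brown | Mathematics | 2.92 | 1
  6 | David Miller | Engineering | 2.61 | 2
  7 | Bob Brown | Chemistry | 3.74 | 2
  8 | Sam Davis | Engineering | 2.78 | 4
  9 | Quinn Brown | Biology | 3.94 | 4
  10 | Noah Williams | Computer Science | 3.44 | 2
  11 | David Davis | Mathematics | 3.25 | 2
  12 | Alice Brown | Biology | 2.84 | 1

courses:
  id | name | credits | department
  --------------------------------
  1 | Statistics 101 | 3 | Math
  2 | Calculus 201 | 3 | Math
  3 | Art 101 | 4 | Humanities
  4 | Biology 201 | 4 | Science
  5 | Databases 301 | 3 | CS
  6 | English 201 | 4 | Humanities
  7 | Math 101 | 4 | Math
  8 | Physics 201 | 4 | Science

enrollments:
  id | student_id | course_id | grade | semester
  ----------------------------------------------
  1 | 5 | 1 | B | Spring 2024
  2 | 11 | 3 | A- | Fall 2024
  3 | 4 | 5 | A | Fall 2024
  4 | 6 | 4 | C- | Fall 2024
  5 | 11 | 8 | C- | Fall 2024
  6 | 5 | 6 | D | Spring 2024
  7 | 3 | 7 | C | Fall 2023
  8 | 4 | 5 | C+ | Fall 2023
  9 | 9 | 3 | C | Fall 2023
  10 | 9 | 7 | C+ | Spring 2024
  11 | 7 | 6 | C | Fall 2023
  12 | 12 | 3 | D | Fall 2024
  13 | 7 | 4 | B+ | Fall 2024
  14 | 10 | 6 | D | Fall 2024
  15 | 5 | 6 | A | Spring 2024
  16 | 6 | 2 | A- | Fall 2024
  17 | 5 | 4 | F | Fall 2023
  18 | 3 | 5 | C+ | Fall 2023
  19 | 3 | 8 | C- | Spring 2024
SELECT id, semester FROM enrollments WHERE semester LIKE 'Fall%'

Execution result:
id | semester
2 | Fall 2024
3 | Fall 2024
4 | Fall 2024
5 | Fall 2024
7 | Fall 2023
8 | Fall 2023
9 | Fall 2023
11 | Fall 2023
12 | Fall 2024
13 | Fall 2024
14 | Fall 2024
16 | Fall 2024
17 | Fall 2023
18 | Fall 2023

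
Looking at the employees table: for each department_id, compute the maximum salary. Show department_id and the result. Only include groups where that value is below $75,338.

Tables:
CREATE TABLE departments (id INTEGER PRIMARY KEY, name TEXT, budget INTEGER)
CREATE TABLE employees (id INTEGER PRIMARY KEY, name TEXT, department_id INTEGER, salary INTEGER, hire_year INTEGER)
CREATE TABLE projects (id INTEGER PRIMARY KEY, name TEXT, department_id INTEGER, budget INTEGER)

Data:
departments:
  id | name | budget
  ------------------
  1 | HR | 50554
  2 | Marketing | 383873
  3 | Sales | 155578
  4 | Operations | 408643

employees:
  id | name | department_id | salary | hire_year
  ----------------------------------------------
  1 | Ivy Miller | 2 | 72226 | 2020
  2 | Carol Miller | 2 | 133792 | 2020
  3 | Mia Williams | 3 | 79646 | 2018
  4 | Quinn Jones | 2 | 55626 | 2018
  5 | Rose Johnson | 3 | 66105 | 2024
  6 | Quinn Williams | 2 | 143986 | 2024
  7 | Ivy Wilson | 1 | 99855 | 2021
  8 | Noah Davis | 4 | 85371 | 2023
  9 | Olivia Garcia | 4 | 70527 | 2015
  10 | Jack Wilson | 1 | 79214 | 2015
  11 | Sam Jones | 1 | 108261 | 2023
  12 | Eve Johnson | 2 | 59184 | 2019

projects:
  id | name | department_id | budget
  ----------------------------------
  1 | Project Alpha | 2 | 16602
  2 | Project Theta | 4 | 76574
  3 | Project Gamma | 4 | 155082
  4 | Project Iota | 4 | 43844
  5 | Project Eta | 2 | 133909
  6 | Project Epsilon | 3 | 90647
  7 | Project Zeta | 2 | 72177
SELECT department_id, MAX(salary) AS max_salary FROM employees GROUP BY department_id HAVING MAX(salary) < 75338

Execution result:
(no rows)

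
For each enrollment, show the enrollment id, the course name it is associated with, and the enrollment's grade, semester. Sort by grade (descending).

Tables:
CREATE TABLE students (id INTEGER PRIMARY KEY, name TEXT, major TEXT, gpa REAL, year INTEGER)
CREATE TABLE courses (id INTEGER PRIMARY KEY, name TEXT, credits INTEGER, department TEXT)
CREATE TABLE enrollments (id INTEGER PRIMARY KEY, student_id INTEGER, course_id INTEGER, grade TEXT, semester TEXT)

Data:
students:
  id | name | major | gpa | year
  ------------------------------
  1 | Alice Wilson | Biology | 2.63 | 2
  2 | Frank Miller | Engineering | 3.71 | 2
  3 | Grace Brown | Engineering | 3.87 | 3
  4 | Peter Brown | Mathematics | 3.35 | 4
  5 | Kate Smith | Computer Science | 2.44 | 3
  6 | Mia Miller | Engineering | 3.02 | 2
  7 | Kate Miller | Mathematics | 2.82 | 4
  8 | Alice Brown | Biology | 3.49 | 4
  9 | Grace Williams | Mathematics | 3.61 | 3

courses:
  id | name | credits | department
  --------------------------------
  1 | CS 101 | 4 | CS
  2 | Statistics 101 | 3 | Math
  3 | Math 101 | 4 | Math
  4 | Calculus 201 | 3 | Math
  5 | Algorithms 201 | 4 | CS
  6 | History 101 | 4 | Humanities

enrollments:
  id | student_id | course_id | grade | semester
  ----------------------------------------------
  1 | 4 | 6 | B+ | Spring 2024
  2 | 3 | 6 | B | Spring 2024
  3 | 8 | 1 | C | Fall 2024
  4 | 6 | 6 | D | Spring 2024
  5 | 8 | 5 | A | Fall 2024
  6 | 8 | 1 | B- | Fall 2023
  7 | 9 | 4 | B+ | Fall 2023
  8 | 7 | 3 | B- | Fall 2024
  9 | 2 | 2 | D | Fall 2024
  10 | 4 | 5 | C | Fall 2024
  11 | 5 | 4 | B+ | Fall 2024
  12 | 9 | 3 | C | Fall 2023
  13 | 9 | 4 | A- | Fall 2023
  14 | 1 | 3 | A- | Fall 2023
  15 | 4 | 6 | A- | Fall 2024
SELECT c.id, p.name AS course, c.grade, c.semester FROM enrollments c JOIN courses p ON c.course_id = p.id ORDER BY c.grade DESC

Execution result:
id | course | grade | semester
4 | History 101 | D | Spring 2024
9 | Statistics 101 | D | Fall 2024
3 | CS 101 | C | Fall 2024
10 | Algorithms 201 | C | Fall 2024
12 | Math 101 | C | Fall 2023
6 | CS 101 | B- | Fall 2023
8 | Math 101 | B- | Fall 2024
1 | History 101 | B+ | Spring 2024
7 | Calculus 201 | B+ | Fall 2023
11 | Calculus 201 | B+ | Fall 2024
2 | History 101 | B | Spring 2024
13 | Calculus 201 | A- | Fall 2023
14 | Math 101 | A- | Fall 2023
15 | History 101 | A- | Fall 2024
5 | Algorithms 201 | A | Fall 2024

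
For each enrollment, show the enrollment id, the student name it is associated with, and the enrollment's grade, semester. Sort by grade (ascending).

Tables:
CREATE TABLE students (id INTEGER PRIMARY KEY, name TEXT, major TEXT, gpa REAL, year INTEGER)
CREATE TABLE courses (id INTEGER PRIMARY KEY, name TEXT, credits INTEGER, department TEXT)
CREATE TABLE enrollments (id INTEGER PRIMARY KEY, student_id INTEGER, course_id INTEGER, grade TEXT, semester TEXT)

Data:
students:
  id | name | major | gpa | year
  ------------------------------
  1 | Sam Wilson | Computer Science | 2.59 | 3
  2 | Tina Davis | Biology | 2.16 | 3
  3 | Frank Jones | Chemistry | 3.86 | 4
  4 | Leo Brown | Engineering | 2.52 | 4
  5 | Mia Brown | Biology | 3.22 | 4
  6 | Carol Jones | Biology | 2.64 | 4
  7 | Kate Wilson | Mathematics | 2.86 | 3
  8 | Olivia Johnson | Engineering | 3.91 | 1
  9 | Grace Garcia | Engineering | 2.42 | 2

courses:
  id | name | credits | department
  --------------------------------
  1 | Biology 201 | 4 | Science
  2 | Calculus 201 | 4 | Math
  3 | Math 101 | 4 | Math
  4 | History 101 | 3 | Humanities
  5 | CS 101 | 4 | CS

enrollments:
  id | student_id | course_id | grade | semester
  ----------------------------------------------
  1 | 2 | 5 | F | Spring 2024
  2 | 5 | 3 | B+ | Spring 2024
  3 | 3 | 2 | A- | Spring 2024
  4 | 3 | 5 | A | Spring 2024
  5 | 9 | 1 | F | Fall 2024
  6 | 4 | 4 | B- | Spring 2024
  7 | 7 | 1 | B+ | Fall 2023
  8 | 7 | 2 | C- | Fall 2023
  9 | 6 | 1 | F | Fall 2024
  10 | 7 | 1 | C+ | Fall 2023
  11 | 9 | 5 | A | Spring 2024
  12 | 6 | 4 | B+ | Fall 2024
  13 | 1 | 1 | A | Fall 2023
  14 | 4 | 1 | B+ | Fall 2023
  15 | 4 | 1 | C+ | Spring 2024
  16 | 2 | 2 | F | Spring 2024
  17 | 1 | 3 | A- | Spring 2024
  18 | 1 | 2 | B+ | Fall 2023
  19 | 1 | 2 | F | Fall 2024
SELECT c.id, p.name AS student, c.grade, c.semester FROM enrollments c JOIN students p ON c.student_id = p.id ORDER BY c.grade ASC

Execution result:
id | student | grade | semester
4 | Frank Jones | A | Spring 2024
11 | Grace Garcia | A | Spring 2024
13 | Sam Wilson | A | Fall 2023
3 | Frank Jones | A- | Spring 2024
17 | Sam Wilson | A- | Spring 2024
2 | Mia Brown | B+ | Spring 2024
7 | Kate Wilson | B+ | Fall 2023
12 | Carol Jones | B+ | Fall 2024
14 | Leo Brown | B+ | Fall 2023
18 | Sam Wilson | B+ | Fall 2023
6 | Leo Brown | B- | Spring 2024
10 | Kate Wilson | C+ | Fall 2023
15 | Leo Brown | C+ | Spring 2024
8 | Kate Wilson | C- | Fall 2023
1 | Tina Davis | F | Spring 2024
5 | Grace Garcia | F | Fall 2024
9 | Carol Jones | F | Fall 2024
16 | Tina Davis | F | Spring 2024
19 | Sam Wilson | F | Fall 2024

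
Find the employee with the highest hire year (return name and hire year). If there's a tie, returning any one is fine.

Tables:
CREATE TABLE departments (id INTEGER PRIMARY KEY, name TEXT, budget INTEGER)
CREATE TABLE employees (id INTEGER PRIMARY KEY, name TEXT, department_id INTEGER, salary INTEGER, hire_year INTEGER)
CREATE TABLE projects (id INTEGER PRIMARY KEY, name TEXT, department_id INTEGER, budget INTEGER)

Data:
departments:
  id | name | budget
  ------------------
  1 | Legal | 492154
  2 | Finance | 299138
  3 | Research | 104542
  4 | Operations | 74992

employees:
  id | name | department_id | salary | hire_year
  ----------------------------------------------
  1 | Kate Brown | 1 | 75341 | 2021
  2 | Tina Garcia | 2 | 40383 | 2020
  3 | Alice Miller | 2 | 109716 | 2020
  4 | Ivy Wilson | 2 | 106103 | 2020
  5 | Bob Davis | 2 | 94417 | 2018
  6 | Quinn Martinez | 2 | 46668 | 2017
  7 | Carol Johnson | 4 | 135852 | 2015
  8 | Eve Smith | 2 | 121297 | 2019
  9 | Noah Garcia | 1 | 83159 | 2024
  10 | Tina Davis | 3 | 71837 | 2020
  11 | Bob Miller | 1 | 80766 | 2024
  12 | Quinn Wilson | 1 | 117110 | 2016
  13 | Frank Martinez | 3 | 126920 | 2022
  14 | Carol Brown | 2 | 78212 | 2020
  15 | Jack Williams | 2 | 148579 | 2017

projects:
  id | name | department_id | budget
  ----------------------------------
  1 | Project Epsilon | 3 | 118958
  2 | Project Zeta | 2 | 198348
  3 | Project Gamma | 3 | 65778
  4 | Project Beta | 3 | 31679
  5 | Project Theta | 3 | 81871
SELECT name, hire_year FROM employees ORDER BY hire_year DESC LIMIT 1

Execution result:
name | hire_year
Noah Garcia | 2024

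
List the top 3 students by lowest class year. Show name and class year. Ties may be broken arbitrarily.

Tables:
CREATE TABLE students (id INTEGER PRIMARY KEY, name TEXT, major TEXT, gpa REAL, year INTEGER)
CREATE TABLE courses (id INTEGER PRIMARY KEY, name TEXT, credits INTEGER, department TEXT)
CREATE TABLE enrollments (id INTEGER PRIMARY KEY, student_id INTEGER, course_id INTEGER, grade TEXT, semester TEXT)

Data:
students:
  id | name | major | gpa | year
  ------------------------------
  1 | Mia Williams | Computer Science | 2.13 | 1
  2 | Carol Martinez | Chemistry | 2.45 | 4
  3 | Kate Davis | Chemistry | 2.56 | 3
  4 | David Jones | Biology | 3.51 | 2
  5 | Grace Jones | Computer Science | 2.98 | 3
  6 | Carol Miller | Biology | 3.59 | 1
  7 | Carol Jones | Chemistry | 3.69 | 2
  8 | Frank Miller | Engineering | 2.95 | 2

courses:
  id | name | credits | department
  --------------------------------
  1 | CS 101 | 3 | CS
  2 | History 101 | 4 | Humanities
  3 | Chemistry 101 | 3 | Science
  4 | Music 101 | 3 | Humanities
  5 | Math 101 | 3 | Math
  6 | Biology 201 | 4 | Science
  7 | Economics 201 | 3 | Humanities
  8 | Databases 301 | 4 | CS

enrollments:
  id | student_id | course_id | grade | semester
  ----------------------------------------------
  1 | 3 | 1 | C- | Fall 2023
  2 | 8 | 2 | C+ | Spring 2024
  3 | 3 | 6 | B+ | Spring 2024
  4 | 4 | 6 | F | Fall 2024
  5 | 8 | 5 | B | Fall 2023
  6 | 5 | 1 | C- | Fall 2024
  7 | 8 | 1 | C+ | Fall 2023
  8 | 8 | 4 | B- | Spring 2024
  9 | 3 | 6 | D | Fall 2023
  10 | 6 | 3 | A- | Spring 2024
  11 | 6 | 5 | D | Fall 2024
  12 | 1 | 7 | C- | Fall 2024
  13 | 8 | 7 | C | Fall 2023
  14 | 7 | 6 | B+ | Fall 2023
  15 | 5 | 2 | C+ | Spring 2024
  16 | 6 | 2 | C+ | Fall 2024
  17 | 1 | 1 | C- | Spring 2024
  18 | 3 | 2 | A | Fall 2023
SELECT name, year FROM students ORDER BY year ASC LIMIT 3

Execution result:
name | year
Mia Williams | 1
Carol Miller | 1
David Jones | 2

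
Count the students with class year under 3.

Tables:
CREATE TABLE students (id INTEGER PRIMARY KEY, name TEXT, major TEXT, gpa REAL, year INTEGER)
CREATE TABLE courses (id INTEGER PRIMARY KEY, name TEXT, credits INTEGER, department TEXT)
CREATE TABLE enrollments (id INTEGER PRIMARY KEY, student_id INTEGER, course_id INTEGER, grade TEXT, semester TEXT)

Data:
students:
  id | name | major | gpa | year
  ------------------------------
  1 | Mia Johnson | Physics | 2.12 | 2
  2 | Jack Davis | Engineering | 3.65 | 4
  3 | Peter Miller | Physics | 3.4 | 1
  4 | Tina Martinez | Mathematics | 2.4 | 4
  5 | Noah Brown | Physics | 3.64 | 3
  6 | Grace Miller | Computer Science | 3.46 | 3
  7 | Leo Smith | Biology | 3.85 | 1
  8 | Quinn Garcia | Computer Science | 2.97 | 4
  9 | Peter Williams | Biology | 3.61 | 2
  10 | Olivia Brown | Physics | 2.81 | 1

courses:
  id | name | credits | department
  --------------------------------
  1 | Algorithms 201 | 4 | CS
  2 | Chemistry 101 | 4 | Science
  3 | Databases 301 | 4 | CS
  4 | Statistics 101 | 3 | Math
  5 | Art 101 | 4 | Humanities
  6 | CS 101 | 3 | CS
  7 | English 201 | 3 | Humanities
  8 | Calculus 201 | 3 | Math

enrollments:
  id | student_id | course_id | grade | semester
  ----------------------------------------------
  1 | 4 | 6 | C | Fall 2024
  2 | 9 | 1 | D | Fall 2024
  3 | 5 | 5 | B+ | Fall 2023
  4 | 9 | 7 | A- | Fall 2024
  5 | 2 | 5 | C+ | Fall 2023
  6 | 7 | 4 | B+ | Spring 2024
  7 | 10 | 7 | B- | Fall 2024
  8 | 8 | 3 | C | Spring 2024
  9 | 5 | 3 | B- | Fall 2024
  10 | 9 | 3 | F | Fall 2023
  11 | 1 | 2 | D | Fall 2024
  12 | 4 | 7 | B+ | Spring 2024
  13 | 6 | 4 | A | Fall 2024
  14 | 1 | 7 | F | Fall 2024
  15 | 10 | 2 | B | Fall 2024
SELECT COUNT(*) FROM students WHERE year < 3

Execution result:
5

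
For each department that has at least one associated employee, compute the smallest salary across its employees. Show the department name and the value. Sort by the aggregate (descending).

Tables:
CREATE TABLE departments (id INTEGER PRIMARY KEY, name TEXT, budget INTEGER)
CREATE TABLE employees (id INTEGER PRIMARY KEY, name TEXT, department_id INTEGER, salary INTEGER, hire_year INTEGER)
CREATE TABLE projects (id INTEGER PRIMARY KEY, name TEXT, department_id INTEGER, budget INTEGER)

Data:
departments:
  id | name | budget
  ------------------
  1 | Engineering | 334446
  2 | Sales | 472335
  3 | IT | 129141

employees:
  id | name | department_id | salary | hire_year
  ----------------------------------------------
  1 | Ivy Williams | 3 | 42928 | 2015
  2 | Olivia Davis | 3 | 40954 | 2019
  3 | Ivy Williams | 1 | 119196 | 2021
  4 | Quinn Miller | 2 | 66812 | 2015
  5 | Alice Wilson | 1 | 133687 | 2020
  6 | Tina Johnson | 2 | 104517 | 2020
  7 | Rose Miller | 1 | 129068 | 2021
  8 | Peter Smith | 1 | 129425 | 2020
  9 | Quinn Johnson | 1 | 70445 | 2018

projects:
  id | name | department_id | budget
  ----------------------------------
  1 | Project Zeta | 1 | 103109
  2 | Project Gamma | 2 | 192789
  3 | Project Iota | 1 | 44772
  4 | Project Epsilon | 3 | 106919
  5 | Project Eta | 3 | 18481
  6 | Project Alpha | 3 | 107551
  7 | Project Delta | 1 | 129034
SELECT p.name, MIN(c.salary) AS min_salary FROM employees c JOIN departments p ON c.department_id = p.id GROUP BY p.id, p.name ORDER BY min_salary DESC

Execution result:
name | min_salary
Engineering | 70445
Sales | 66812
IT | 40954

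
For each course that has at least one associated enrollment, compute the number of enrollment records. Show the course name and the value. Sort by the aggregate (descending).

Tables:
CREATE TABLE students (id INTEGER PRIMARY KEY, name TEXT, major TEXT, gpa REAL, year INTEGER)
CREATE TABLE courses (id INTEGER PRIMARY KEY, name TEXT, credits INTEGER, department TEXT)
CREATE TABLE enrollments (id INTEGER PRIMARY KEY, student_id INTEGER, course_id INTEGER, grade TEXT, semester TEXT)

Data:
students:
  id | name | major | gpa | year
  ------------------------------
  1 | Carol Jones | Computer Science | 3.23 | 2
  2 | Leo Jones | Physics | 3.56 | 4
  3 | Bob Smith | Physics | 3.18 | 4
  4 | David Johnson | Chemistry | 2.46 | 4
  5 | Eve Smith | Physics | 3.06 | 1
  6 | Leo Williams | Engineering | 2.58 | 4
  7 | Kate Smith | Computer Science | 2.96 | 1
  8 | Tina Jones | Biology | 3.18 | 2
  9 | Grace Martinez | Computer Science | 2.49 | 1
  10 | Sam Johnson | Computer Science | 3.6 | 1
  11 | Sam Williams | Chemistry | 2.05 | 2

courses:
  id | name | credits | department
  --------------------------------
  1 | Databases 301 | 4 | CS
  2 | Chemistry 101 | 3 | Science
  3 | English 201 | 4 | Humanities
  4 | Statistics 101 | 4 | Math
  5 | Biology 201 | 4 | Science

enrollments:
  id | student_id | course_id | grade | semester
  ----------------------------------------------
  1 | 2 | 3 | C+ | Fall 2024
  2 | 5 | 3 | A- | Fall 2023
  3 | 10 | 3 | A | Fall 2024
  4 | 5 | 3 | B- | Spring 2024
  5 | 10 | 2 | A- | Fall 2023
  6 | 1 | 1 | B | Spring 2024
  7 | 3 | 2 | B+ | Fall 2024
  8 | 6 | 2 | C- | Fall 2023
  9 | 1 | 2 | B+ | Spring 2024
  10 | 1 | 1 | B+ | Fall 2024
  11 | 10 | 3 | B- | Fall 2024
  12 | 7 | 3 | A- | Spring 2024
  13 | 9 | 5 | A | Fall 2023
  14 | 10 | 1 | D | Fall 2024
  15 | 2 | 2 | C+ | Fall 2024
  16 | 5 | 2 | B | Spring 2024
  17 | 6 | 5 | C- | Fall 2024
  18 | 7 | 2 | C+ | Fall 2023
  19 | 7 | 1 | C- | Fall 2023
SELECT p.name, COUNT(*) AS n FROM enrollments c JOIN courses p ON c.course_id = p.id GROUP BY p.id, p.name ORDER BY n DESC

Execution result:
name | n
Chemistry 101 | 7
English 201 | 6
Databases 301 | 4
Biology 201 | 2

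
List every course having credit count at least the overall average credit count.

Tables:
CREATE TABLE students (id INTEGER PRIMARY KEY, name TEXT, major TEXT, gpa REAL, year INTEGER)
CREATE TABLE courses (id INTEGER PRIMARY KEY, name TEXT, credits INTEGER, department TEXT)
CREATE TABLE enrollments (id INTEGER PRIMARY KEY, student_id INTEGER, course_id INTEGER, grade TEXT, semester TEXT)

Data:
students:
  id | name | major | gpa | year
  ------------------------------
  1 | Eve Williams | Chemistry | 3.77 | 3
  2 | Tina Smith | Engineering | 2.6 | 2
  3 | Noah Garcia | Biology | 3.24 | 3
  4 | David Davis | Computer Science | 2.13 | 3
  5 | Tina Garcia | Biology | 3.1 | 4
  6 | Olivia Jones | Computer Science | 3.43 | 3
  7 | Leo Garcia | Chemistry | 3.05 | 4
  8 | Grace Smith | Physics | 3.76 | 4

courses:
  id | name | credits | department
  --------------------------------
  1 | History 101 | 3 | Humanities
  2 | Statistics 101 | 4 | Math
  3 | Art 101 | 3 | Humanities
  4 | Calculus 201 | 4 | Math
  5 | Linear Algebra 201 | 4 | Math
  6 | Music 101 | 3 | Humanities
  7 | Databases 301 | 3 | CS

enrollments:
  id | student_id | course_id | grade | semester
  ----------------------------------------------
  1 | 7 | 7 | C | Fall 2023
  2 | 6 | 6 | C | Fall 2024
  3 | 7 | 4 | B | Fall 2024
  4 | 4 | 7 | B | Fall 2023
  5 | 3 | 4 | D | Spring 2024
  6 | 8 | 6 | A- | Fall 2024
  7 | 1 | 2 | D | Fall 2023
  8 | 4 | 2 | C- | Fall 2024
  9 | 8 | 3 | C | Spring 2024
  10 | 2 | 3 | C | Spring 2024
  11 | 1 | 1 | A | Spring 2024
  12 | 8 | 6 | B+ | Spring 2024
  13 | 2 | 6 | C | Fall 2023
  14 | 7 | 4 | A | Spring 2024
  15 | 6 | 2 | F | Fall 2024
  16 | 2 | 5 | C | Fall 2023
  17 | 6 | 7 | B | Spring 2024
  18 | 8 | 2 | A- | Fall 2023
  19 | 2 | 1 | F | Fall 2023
SELECT name, credits FROM courses WHERE credits >= (SELECT AVG(credits) FROM courses)

Execution result:
name | credits
Statistics 101 | 4
Calculus 201 | 4
Linear Algebra 201 | 4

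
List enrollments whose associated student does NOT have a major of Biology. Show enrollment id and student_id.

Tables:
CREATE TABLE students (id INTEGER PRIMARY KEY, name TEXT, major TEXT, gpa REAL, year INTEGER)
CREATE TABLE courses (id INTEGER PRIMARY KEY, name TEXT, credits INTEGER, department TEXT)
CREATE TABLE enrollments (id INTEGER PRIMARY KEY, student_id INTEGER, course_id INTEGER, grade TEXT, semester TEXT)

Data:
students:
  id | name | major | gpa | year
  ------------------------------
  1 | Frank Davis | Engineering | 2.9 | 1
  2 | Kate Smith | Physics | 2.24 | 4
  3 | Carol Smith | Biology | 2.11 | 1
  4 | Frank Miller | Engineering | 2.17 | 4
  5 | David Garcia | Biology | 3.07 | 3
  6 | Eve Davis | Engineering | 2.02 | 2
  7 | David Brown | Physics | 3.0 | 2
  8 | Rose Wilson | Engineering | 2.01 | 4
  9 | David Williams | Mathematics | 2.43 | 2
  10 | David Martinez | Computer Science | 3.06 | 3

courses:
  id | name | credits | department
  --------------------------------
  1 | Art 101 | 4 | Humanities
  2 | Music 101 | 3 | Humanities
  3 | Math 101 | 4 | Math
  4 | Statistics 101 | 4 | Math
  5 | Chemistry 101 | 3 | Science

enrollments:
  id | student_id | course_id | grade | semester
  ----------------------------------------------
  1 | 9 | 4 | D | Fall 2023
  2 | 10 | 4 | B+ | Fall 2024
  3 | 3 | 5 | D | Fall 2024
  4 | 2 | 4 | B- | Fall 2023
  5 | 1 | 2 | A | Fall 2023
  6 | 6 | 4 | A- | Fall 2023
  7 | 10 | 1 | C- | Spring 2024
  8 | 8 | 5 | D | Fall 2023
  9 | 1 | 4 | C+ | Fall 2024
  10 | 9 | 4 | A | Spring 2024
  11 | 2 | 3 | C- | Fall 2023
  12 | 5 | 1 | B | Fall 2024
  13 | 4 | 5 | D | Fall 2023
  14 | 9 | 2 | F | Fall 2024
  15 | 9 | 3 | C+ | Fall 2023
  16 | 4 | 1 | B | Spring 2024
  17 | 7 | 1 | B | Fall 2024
SELECT id, student_id FROM enrollments WHERE student_id NOT IN (SELECT id FROM students WHERE major = 'Biology')

Execution result:
id | student_id
1 | 9
2 | 10
4 | 2
5 | 1
6 | 6
7 | 10
8 | 8
9 | 1
10 | 9
11 | 2
13 | 4
14 | 9
15 | 9
16 | 4
17 | 7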